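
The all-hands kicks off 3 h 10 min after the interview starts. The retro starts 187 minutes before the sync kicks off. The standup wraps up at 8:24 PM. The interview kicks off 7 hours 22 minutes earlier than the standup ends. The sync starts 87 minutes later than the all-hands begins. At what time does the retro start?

The interview starts at 8:24 PM − 442 min = 1:02 PM.
The all-hands starts at 1:02 PM + 190 min = 4:12 PM.
The sync starts at 4:12 PM + 87 min = 5:39 PM.
The retro starts at 5:39 PM − 187 min = 2:32 PM.

2:32 PM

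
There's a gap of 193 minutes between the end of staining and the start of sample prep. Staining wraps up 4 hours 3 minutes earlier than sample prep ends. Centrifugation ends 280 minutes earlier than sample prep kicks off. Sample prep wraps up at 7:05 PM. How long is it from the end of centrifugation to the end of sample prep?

Staining ends at 7:05 PM − 243 min = 3:02 PM.
Sample prep starts at 3:02 PM + 193 min = 6:15 PM.
Centrifugation ends at 6:15 PM − 280 min = 1:35 PM.
From 1:35 PM to 7:05 PM is 5 h 30 min.

5 h 30 min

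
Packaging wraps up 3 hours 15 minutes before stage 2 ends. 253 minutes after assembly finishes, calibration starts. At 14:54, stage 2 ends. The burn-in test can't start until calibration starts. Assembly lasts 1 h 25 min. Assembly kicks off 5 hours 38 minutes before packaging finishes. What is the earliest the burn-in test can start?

Packaging ends at 14:54 − 195 min = 11:39.
Assembly starts at 11:39 − 338 min = 06:01.
Assembly ends at 06:01 + 85 min = 07:26.
Calibration starts at 07:26 + 253 min = 11:39.
The burn-in test is bounded by calibration, so the earliest it can start is 11:39.

11:39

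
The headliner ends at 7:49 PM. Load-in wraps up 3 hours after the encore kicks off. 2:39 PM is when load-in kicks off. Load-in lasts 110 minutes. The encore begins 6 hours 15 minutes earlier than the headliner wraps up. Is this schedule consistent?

The encore starts at 7:49 PM − 375 min = 1:34 PM.
Load-in ends at 1:34 PM + 180 min = 4:34 PM.
Load-in starts at 4:34 PM − 110 min = 2:44 PM.
But load-in is also said to start at 2:39 PM — a 5-minute conflict.

No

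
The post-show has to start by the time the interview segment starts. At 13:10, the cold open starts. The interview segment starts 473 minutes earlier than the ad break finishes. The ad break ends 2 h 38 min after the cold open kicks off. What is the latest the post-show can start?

The ad break ends at 13:10 + 158 min = 15:48.
The interview segment starts at 15:48 − 473 min = 07:55.
The post-show is bounded by the interview segment, so the latest it can start is 07:55.

07:55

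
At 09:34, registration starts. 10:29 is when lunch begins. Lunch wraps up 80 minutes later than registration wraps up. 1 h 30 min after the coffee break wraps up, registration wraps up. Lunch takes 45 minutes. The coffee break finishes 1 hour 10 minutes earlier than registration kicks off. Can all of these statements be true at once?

Yes

The coffee break ends at 09:34 − 70 min = 08:24.
Registration ends at 08:24 + 90 min = 09:54.
Lunch ends at 09:54 + 80 min = 11:14.
Lunch starts at 11:14 − 45 min = 10:29.
That matches the stated 10:29, so the schedule is consistent.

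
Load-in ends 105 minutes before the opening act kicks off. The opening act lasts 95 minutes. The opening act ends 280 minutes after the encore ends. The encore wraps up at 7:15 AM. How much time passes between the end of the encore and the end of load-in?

The opening act ends at 7:15 AM + 280 min = 11:55 AM.
The opening act starts at 11:55 AM − 95 min = 10:20 AM.
Load-in ends at 10:20 AM − 105 min = 8:35 AM.
From 7:15 AM to 8:35 AM is 1 hour 20 minutes.

1 hour 20 minutes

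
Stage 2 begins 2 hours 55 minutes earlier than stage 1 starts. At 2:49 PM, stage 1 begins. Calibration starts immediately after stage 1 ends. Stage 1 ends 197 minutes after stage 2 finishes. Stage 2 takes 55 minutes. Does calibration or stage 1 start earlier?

Stage 2 starts at 2:49 PM − 175 min = 11:54 AM.
Stage 2 ends at 11:54 AM + 55 min = 12:49 PM.
Stage 1 ends at 12:49 PM + 197 min = 4:06 PM.
So calibration starts at 4:06 PM.
Calibration starts at 4:06 PM and stage 1 starts at 2:49 PM, so stage 1 is first.

stage 1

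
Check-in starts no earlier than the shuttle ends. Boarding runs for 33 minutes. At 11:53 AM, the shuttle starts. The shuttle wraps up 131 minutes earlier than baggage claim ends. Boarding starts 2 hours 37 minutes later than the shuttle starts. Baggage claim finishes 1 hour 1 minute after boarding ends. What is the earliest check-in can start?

1:53 PM

Boarding starts at 11:53 AM + 157 min = 2:30 PM.
Boarding ends at 2:30 PM + 33 min = 3:03 PM.
Baggage claim ends at 3:03 PM + 61 min = 4:04 PM.
The shuttle ends at 4:04 PM − 131 min = 1:53 PM.
Check-in is bounded by the shuttle, so the earliest it can start is 1:53 PM.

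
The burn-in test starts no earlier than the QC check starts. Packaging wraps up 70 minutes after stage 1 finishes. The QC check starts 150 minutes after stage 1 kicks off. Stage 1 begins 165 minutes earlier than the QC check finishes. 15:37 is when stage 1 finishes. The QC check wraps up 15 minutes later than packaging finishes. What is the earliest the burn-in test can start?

16:47

Packaging ends at 15:37 + 70 min = 16:47.
The QC check ends at 16:47 + 15 min = 17:02.
Stage 1 starts at 17:02 − 165 min = 14:17.
The QC check starts at 14:17 + 150 min = 16:47.
The burn-in test is bounded by the QC check, so the earliest it can start is 16:47.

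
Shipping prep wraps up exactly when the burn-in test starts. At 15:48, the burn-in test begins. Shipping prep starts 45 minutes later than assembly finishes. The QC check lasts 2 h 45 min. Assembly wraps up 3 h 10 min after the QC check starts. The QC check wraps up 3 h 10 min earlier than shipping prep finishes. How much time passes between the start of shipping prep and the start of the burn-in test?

2 hours

Shipping prep ends at 15:48.
The QC check ends at 15:48 − 190 min = 12:38.
The QC check starts at 12:38 − 165 min = 09:53.
Assembly ends at 09:53 + 190 min = 13:03.
Shipping prep starts at 13:03 + 45 min = 13:48.
From 13:48 to 15:48 is 2 hours.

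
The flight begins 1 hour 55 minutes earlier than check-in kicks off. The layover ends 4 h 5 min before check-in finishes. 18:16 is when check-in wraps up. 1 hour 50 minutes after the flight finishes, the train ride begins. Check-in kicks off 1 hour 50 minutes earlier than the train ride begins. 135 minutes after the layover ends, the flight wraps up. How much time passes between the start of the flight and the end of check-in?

The layover ends at 18:16 − 245 min = 14:11.
The flight ends at 14:11 + 135 min = 16:26.
The train ride starts at 16:26 + 110 min = 18:16.
Check-in starts at 18:16 − 110 min = 16:26.
The flight starts at 16:26 − 115 min = 14:31.
From 14:31 to 18:16 is 225 minutes.

225 minutes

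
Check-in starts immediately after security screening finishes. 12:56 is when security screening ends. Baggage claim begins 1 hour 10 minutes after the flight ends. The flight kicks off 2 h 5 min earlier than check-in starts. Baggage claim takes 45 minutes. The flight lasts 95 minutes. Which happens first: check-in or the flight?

Check-in starts at 12:56.
The flight starts at 12:56 − 125 min = 10:51.
Check-in starts at 12:56 and the flight starts at 10:51, so the flight is first.

the flight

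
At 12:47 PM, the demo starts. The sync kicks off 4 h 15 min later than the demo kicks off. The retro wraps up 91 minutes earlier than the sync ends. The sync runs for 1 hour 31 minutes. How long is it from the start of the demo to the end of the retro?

4 hours 15 minutes

The sync starts at 12:47 PM + 255 min = 5:02 PM.
The sync ends at 5:02 PM + 91 min = 6:33 PM.
The retro ends at 6:33 PM − 91 min = 5:02 PM.
From 12:47 PM to 5:02 PM is 4 hours 15 minutes.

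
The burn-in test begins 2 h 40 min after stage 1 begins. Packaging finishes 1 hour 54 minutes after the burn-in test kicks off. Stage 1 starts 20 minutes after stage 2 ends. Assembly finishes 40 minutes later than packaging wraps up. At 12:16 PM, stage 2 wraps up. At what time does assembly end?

Stage 1 starts at 12:16 PM + 20 min = 12:36 PM.
The burn-in test starts at 12:36 PM + 160 min = 3:16 PM.
Packaging ends at 3:16 PM + 114 min = 5:10 PM.
Assembly ends at 5:10 PM + 40 min = 5:50 PM.

5:50 PM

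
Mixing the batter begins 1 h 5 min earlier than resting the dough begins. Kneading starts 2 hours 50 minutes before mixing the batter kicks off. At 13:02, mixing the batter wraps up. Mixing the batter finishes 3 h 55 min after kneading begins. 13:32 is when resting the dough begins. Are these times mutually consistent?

No

Mixing the batter starts at 13:32 − 65 min = 12:27.
Kneading starts at 12:27 − 170 min = 09:37.
Mixing the batter ends at 09:37 + 235 min = 13:32.
But mixing the batter is also said to end at 13:02 — a 30-minute conflict.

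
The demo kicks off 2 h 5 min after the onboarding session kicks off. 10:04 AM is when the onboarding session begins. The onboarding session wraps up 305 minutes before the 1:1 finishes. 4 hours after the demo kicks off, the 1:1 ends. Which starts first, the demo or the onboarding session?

The demo starts at 10:04 AM + 125 min = 12:09 PM.
The demo starts at 12:09 PM and the onboarding session starts at 10:04 AM, so the onboarding session is first.

the onboarding session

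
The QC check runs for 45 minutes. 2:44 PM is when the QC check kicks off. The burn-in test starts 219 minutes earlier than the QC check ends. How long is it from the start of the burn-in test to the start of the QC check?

The QC check ends at 2:44 PM + 45 min = 3:29 PM.
The burn-in test starts at 3:29 PM − 219 min = 11:50 AM.
From 11:50 AM to 2:44 PM is 2 h 54 min.

2 h 54 min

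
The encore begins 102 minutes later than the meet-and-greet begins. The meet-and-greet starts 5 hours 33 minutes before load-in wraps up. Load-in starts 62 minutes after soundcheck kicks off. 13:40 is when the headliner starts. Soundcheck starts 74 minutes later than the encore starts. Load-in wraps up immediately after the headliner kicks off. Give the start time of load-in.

12:05

Load-in ends at 13:40.
The meet-and-greet starts at 13:40 − 333 min = 08:07.
The encore starts at 08:07 + 102 min = 09:49.
Soundcheck starts at 09:49 + 74 min = 11:03.
Load-in starts at 11:03 + 62 min = 12:05.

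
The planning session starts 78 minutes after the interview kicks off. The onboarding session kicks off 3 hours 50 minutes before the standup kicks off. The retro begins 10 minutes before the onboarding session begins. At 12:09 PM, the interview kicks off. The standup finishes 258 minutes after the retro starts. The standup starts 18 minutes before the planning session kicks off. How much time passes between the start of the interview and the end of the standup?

The planning session starts at 12:09 PM + 78 min = 1:27 PM.
The standup starts at 1:27 PM − 18 min = 1:09 PM.
The onboarding session starts at 1:09 PM − 230 min = 9:19 AM.
The retro starts at 9:19 AM − 10 min = 9:09 AM.
The standup ends at 9:09 AM + 258 min = 1:27 PM.
From 12:09 PM to 1:27 PM is 1 hour 18 minutes.

1 hour 18 minutes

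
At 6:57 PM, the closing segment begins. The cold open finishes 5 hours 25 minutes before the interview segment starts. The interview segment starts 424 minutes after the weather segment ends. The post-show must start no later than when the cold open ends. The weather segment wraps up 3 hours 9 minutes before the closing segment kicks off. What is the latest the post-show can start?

5:27 PM

The weather segment ends at 6:57 PM − 189 min = 3:48 PM.
The interview segment starts at 3:48 PM + 424 min = 10:52 PM.
The cold open ends at 10:52 PM − 325 min = 5:27 PM.
The post-show is bounded by the cold open, so the latest it can start is 5:27 PM.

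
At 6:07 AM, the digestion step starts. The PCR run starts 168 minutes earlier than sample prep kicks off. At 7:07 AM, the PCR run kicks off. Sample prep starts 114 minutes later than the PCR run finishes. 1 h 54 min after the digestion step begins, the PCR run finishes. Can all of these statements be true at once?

Yes

The PCR run ends at 6:07 AM + 114 min = 8:01 AM.
Sample prep starts at 8:01 AM + 114 min = 9:55 AM.
The PCR run starts at 9:55 AM − 168 min = 7:07 AM.
That matches the stated 7:07 AM, so the schedule is consistent.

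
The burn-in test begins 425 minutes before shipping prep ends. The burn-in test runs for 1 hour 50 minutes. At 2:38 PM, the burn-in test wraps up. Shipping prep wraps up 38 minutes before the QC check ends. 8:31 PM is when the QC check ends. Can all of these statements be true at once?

Yes

Shipping prep ends at 8:31 PM − 38 min = 7:53 PM.
The burn-in test starts at 7:53 PM − 425 min = 12:48 PM.
The burn-in test ends at 12:48 PM + 110 min = 2:38 PM.
That matches the stated 2:38 PM, so the schedule is consistent.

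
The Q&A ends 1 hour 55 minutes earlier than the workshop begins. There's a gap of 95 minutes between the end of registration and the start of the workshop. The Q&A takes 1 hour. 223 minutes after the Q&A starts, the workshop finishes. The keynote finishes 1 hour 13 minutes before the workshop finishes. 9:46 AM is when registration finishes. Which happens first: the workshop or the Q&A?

the Q&A

The workshop starts at 9:46 AM + 95 min = 11:21 AM.
The Q&A ends at 11:21 AM − 115 min = 9:26 AM.
The Q&A starts at 9:26 AM − 60 min = 8:26 AM.
The workshop starts at 11:21 AM and the Q&A starts at 8:26 AM, so the Q&A is first.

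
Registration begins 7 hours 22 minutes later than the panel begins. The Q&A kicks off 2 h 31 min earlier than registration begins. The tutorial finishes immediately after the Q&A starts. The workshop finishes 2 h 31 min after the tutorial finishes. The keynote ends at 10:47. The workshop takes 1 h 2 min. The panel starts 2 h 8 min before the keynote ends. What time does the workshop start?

14:59

The panel starts at 10:47 − 128 min = 08:39.
Registration starts at 08:39 + 442 min = 16:01.
The Q&A starts at 16:01 − 151 min = 13:30.
So the tutorial ends at 13:30.
The workshop ends at 13:30 + 151 min = 16:01.
The workshop starts at 16:01 − 62 min = 14:59.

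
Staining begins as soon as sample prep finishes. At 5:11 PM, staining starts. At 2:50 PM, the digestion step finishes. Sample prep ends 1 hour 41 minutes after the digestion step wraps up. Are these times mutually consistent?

No

Sample prep ends at 2:50 PM + 101 min = 4:31 PM.
So staining starts at 4:31 PM.
But staining is also said to start at 5:11 PM — a 40-minute conflict.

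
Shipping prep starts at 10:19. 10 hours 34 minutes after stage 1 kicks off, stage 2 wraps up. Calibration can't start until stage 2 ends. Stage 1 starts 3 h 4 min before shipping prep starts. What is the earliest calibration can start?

Stage 1 starts at 10:19 − 184 min = 07:15.
Stage 2 ends at 07:15 + 634 min = 17:49.
Calibration is bounded by stage 2, so the earliest it can start is 17:49.

17:49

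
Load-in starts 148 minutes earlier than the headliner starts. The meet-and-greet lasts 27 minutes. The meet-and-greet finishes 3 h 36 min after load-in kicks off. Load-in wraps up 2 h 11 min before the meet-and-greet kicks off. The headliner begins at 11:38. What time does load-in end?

Load-in starts at 11:38 − 148 min = 09:10.
The meet-and-greet ends at 09:10 + 216 min = 12:46.
The meet-and-greet starts at 12:46 − 27 min = 12:19.
Load-in ends at 12:19 − 131 min = 10:08.

10:08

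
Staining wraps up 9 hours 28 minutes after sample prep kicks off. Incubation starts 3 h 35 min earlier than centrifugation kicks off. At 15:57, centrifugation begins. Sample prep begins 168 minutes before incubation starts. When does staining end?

19:02

Incubation starts at 15:57 − 215 min = 12:22.
Sample prep starts at 12:22 − 168 min = 09:34.
Staining ends at 09:34 + 568 min = 19:02.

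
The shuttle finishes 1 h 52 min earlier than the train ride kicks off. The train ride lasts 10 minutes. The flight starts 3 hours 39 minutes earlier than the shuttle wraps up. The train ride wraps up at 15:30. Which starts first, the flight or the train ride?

The train ride starts at 15:30 − 10 min = 15:20.
The shuttle ends at 15:20 − 112 min = 13:28.
The flight starts at 13:28 − 219 min = 09:49.
The flight starts at 09:49 and the train ride starts at 15:20, so the flight is first.

the flight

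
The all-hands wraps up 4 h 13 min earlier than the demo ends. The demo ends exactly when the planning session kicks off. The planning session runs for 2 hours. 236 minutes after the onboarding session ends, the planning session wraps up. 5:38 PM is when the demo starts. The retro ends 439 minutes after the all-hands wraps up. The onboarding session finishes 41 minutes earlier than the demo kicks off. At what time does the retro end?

The onboarding session ends at 5:38 PM − 41 min = 4:57 PM.
The planning session ends at 4:57 PM + 236 min = 8:53 PM.
The planning session starts at 8:53 PM − 120 min = 6:53 PM.
So the demo ends at 6:53 PM.
The all-hands ends at 6:53 PM − 253 min = 2:40 PM.
The retro ends at 2:40 PM + 439 min = 9:59 PM.

9:59 PM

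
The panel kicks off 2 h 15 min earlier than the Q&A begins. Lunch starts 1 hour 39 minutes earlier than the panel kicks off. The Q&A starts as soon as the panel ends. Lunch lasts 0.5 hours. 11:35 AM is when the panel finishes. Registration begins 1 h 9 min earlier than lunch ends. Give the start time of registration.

7:02 AM

The Q&A starts at 11:35 AM.
The panel starts at 11:35 AM − 135 min = 9:20 AM.
Lunch starts at 9:20 AM − 99 min = 7:41 AM.
Lunch ends at 7:41 AM + 30 min = 8:11 AM.
Registration starts at 8:11 AM − 69 min = 7:02 AM.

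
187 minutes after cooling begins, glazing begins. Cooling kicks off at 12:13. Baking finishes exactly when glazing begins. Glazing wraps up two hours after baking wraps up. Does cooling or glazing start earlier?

Glazing starts at 12:13 + 187 min = 15:20.
Cooling starts at 12:13 and glazing starts at 15:20, so cooling is first.

cooling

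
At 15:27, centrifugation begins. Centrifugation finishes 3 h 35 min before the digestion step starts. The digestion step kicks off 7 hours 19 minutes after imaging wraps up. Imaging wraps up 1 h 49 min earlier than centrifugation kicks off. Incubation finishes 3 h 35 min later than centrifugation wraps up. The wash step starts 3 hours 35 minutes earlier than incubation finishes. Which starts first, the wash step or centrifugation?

Imaging ends at 15:27 − 109 min = 13:38.
The digestion step starts at 13:38 + 439 min = 20:57.
Centrifugation ends at 20:57 − 215 min = 17:22.
Incubation ends at 17:22 + 215 min = 20:57.
The wash step starts at 20:57 − 215 min = 17:22.
The wash step starts at 17:22 and centrifugation starts at 15:27, so centrifugation is first.

centrifugation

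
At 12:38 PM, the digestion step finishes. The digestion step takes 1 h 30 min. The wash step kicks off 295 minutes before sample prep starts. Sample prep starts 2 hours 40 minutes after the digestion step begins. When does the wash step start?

The digestion step starts at 12:38 PM − 90 min = 11:08 AM.
Sample prep starts at 11:08 AM + 160 min = 1:48 PM.
The wash step starts at 1:48 PM − 295 min = 8:53 AM.

8:53 AM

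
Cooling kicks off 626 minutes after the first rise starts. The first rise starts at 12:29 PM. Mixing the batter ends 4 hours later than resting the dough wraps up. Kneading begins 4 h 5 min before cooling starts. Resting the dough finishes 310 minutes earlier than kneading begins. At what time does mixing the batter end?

Cooling starts at 12:29 PM + 626 min = 10:55 PM.
Kneading starts at 10:55 PM − 245 min = 6:50 PM.
Resting the dough ends at 6:50 PM − 310 min = 1:40 PM.
Mixing the batter ends at 1:40 PM + 240 min = 5:40 PM.

5:40 PM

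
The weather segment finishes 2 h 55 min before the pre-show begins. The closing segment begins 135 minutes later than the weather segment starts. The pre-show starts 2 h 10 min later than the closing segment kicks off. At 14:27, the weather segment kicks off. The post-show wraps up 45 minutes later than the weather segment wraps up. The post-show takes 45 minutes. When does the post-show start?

The closing segment starts at 14:27 + 135 min = 16:42.
The pre-show starts at 16:42 + 130 min = 18:52.
The weather segment ends at 18:52 − 175 min = 15:57.
The post-show ends at 15:57 + 45 min = 16:42.
The post-show starts at 16:42 − 45 min = 15:57.

15:57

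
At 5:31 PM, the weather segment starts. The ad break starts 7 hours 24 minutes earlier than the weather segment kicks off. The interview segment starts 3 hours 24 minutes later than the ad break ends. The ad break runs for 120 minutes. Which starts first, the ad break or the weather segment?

The ad break starts at 5:31 PM − 444 min = 10:07 AM.
The ad break starts at 10:07 AM and the weather segment starts at 5:31 PM, so the ad break is first.

the ad break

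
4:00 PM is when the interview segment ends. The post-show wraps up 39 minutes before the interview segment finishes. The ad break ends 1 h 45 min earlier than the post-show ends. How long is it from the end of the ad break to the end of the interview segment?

The post-show ends at 4:00 PM − 39 min = 3:21 PM.
The ad break ends at 3:21 PM − 105 min = 1:36 PM.
From 1:36 PM to 4:00 PM is 144 minutes.

144 minutes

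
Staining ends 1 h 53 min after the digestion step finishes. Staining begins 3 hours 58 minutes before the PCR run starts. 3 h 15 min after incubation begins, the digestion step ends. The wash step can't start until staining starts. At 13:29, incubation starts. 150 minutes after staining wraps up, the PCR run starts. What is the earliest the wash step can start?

The digestion step ends at 13:29 + 195 min = 16:44.
Staining ends at 16:44 + 113 min = 18:37.
The PCR run starts at 18:37 + 150 min = 21:07.
Staining starts at 21:07 − 238 min = 17:09.
The wash step is bounded by staining, so the earliest it can start is 17:09.

17:09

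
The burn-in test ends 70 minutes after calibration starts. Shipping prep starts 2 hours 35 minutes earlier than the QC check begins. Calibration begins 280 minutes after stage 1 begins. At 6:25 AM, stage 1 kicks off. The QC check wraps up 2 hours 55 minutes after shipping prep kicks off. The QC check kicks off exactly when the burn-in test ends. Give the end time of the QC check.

12:35 PM

Calibration starts at 6:25 AM + 280 min = 11:05 AM.
The burn-in test ends at 11:05 AM + 70 min = 12:15 PM.
So the QC check starts at 12:15 PM.
Shipping prep starts at 12:15 PM − 155 min = 9:40 AM.
The QC check ends at 9:40 AM + 175 min = 12:35 PM.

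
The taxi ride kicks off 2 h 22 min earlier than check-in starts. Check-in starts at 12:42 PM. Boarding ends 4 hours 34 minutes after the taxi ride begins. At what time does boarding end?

The taxi ride starts at 12:42 PM − 142 min = 10:20 AM.
Boarding ends at 10:20 AM + 274 min = 2:54 PM.

2:54 PM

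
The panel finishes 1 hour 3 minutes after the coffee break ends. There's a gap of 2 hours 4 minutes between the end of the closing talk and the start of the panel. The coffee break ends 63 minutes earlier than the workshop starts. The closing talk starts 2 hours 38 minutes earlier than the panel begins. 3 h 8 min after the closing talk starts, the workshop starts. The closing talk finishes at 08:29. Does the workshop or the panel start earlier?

the panel

The panel starts at 08:29 + 124 min = 10:33.
The closing talk starts at 10:33 − 158 min = 07:55.
The workshop starts at 07:55 + 188 min = 11:03.
The workshop starts at 11:03 and the panel starts at 10:33, so the panel is first.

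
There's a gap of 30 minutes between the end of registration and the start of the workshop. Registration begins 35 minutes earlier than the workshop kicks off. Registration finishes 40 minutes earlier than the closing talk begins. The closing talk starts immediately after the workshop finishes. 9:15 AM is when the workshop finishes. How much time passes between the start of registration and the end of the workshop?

The closing talk starts at 9:15 AM.
Registration ends at 9:15 AM − 40 min = 8:35 AM.
The workshop starts at 8:35 AM + 30 min = 9:05 AM.
Registration starts at 9:05 AM − 35 min = 8:30 AM.
From 8:30 AM to 9:15 AM is 45 minutes.

45 minutes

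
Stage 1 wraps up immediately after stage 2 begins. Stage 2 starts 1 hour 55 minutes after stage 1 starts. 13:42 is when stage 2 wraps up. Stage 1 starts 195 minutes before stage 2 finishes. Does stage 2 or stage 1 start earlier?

Stage 1 starts at 13:42 − 195 min = 10:27.
Stage 2 starts at 10:27 + 115 min = 12:22.
Stage 2 starts at 12:22 and stage 1 starts at 10:27, so stage 1 is first.

stage 1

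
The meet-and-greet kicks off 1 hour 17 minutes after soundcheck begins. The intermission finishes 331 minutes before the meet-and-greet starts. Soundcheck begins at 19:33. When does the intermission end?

15:19

The meet-and-greet starts at 19:33 + 77 min = 20:50.
The intermission ends at 20:50 − 331 min = 15:19.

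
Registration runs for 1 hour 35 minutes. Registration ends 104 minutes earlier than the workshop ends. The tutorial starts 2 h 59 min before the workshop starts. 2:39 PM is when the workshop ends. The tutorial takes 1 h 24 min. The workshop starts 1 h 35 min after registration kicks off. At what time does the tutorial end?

11:20 AM

Registration ends at 2:39 PM − 104 min = 12:55 PM.
Registration starts at 12:55 PM − 95 min = 11:20 AM.
The workshop starts at 11:20 AM + 95 min = 12:55 PM.
The tutorial starts at 12:55 PM − 179 min = 9:56 AM.
The tutorial ends at 9:56 AM + 84 min = 11:20 AM.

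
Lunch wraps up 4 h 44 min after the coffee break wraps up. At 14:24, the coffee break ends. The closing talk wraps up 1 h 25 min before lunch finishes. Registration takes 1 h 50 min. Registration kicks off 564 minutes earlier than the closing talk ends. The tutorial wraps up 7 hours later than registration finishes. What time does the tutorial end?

Lunch ends at 14:24 + 284 min = 19:08.
The closing talk ends at 19:08 − 85 min = 17:43.
Registration starts at 17:43 − 564 min = 08:19.
Registration ends at 08:19 + 110 min = 10:09.
The tutorial ends at 10:09 + 420 min = 17:09.

17:09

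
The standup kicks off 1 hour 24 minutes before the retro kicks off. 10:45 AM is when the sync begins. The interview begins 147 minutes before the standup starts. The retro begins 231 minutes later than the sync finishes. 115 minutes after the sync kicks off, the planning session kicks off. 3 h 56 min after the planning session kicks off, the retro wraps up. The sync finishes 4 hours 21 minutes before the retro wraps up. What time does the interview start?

The planning session starts at 10:45 AM + 115 min = 12:40 PM.
The retro ends at 12:40 PM + 236 min = 4:36 PM.
The sync ends at 4:36 PM − 261 min = 12:15 PM.
The retro starts at 12:15 PM + 231 min = 4:06 PM.
The standup starts at 4:06 PM − 84 min = 2:42 PM.
The interview starts at 2:42 PM − 147 min = 12:15 PM.

12:15 PM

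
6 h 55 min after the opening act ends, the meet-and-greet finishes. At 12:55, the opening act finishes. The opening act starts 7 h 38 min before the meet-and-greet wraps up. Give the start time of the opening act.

12:12

The meet-and-greet ends at 12:55 + 415 min = 19:50.
The opening act starts at 19:50 − 458 min = 12:12.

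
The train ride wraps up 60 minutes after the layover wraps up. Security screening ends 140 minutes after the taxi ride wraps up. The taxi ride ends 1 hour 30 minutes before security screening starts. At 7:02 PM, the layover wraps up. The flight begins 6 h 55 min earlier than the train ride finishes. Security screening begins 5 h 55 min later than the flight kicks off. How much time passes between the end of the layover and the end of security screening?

50 minutes

The train ride ends at 7:02 PM + 60 min = 8:02 PM.
The flight starts at 8:02 PM − 415 min = 1:07 PM.
Security screening starts at 1:07 PM + 355 min = 7:02 PM.
The taxi ride ends at 7:02 PM − 90 min = 5:32 PM.
Security screening ends at 5:32 PM + 140 min = 7:52 PM.
From 7:02 PM to 7:52 PM is 50 minutes.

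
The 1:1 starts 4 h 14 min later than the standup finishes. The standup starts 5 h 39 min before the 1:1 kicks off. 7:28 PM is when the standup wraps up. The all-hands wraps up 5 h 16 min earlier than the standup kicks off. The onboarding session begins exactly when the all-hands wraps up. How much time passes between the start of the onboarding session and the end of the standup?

401 minutes

The 1:1 starts at 7:28 PM + 254 min = 11:42 PM.
The standup starts at 11:42 PM − 339 min = 6:03 PM.
The all-hands ends at 6:03 PM − 316 min = 12:47 PM.
So the onboarding session starts at 12:47 PM.
From 12:47 PM to 7:28 PM is 401 minutes.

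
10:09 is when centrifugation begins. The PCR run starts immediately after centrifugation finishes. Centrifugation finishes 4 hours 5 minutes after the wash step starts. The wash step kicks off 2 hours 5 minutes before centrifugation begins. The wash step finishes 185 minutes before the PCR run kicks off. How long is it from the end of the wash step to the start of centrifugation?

65 minutes

The wash step starts at 10:09 − 125 min = 08:04.
Centrifugation ends at 08:04 + 245 min = 12:09.
So the PCR run starts at 12:09.
The wash step ends at 12:09 − 185 min = 09:04.
From 09:04 to 10:09 is 65 minutes.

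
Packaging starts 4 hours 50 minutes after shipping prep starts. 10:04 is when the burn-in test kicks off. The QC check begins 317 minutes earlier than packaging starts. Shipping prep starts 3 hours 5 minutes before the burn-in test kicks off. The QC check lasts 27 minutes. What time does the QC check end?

06:59

Shipping prep starts at 10:04 − 185 min = 06:59.
Packaging starts at 06:59 + 290 min = 11:49.
The QC check starts at 11:49 − 317 min = 06:32.
The QC check ends at 06:32 + 27 min = 06:59.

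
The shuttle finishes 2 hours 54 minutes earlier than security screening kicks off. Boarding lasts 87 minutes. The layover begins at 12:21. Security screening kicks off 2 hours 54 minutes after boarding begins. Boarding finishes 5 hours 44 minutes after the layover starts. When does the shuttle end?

16:38

Boarding ends at 12:21 + 344 min = 18:05.
Boarding starts at 18:05 − 87 min = 16:38.
Security screening starts at 16:38 + 174 min = 19:32.
The shuttle ends at 19:32 − 174 min = 16:38.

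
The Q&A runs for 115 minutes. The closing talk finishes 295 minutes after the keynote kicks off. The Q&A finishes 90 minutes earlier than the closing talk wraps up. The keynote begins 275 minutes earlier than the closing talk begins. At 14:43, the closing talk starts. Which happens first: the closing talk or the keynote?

The keynote starts at 14:43 − 275 min = 10:08.
The closing talk starts at 14:43 and the keynote starts at 10:08, so the keynote is first.

the keynote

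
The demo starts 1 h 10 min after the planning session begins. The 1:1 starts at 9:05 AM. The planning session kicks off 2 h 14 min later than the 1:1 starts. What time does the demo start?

12:29 PM

The planning session starts at 9:05 AM + 134 min = 11:19 AM.
The demo starts at 11:19 AM + 70 min = 12:29 PM.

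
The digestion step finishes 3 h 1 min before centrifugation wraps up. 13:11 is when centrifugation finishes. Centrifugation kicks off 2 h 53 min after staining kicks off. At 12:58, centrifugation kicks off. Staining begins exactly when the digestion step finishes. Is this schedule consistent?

The digestion step ends at 13:11 − 181 min = 10:10.
So staining starts at 10:10.
Centrifugation starts at 10:10 + 173 min = 13:03.
But centrifugation is also said to start at 12:58 — a 5-minute conflict.

No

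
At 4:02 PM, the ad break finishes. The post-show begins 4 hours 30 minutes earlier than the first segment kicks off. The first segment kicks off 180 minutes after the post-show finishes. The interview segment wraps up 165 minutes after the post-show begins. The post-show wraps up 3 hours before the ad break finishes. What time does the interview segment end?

2:17 PM

The post-show ends at 4:02 PM − 180 min = 1:02 PM.
The first segment starts at 1:02 PM + 180 min = 4:02 PM.
The post-show starts at 4:02 PM − 270 min = 11:32 AM.
The interview segment ends at 11:32 AM + 165 min = 2:17 PM.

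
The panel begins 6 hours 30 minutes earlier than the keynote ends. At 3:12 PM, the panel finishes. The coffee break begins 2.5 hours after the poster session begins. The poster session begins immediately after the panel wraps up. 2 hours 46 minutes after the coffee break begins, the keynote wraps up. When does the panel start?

The poster session starts at 3:12 PM.
The coffee break starts at 3:12 PM + 150 min = 5:42 PM.
The keynote ends at 5:42 PM + 166 min = 8:28 PM.
The panel starts at 8:28 PM − 390 min = 1:58 PM.

1:58 PM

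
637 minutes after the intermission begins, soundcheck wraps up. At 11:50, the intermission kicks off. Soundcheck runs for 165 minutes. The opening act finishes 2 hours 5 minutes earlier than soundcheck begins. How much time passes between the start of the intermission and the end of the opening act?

5 h 47 min

Soundcheck ends at 11:50 + 637 min = 22:27.
Soundcheck starts at 22:27 − 165 min = 19:42.
The opening act ends at 19:42 − 125 min = 17:37.
From 11:50 to 17:37 is 5 h 47 min.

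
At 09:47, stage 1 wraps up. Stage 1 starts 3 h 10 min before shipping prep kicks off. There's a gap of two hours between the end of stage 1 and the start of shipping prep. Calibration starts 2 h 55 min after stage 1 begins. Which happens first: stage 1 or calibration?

stage 1

Shipping prep starts at 09:47 + 120 min = 11:47.
Stage 1 starts at 11:47 − 190 min = 08:37.
Calibration starts at 08:37 + 175 min = 11:32.
Stage 1 starts at 08:37 and calibration starts at 11:32, so stage 1 is first.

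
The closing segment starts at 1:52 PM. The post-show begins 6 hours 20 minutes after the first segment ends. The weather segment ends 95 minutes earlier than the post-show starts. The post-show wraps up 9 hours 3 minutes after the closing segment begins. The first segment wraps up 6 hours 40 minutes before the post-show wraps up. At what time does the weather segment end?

9:00 PM

The post-show ends at 1:52 PM + 543 min = 10:55 PM.
The first segment ends at 10:55 PM − 400 min = 4:15 PM.
The post-show starts at 4:15 PM + 380 min = 10:35 PM.
The weather segment ends at 10:35 PM − 95 min = 9:00 PM.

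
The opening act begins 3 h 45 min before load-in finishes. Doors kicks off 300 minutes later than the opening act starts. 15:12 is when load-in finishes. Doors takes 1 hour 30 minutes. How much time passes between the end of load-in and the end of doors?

The opening act starts at 15:12 − 225 min = 11:27.
Doors starts at 11:27 + 300 min = 16:27.
Doors ends at 16:27 + 90 min = 17:57.
From 15:12 to 17:57 is 2 hours 45 minutes.

2 hours 45 minutes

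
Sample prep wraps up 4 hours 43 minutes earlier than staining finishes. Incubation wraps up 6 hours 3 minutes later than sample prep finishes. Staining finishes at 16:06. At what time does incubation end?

Sample prep ends at 16:06 − 283 min = 11:23.
Incubation ends at 11:23 + 363 min = 17:26.

17:26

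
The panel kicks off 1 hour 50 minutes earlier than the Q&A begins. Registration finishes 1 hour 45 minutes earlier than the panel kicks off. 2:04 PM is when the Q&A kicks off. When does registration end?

The panel starts at 2:04 PM − 110 min = 12:14 PM.
Registration ends at 12:14 PM − 105 min = 10:29 AM.

10:29 AM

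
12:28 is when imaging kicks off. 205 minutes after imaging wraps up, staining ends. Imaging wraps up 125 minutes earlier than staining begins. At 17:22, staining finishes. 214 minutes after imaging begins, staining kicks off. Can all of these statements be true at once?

Yes

Staining starts at 12:28 + 214 min = 16:02.
Imaging ends at 16:02 − 125 min = 13:57.
Staining ends at 13:57 + 205 min = 17:22.
That matches the stated 17:22, so the schedule is consistent.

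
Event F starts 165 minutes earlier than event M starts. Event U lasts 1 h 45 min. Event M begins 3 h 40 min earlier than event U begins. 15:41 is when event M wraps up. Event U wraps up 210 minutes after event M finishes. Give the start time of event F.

Event U ends at 15:41 + 210 min = 19:11.
Event U starts at 19:11 − 105 min = 17:26.
Event M starts at 17:26 − 220 min = 13:46.
Event F starts at 13:46 − 165 min = 11:01.

11:01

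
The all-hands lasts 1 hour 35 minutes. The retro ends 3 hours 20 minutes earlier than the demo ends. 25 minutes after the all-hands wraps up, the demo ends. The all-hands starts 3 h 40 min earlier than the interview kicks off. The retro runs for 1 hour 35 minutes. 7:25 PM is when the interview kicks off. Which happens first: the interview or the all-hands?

the all-hands

The all-hands starts at 7:25 PM − 220 min = 3:45 PM.
The interview starts at 7:25 PM and the all-hands starts at 3:45 PM, so the all-hands is first.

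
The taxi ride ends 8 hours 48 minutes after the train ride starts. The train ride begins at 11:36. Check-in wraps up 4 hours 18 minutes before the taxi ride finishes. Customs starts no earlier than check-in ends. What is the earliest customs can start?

16:06

The taxi ride ends at 11:36 + 528 min = 20:24.
Check-in ends at 20:24 − 258 min = 16:06.
Customs is bounded by check-in, so the earliest it can start is 16:06.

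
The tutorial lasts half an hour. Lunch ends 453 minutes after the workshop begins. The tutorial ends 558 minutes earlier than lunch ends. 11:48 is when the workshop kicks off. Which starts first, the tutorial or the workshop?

the tutorial

Lunch ends at 11:48 + 453 min = 19:21.
The tutorial ends at 19:21 − 558 min = 10:03.
The tutorial starts at 10:03 − 30 min = 09:33.
The tutorial starts at 09:33 and the workshop starts at 11:48, so the tutorial is first.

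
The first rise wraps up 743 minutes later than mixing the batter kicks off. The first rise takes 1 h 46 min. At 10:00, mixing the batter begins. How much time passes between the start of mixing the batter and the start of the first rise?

The first rise ends at 10:00 + 743 min = 22:23.
The first rise starts at 22:23 − 106 min = 20:37.
From 10:00 to 20:37 is 10 h 37 min.

10 h 37 min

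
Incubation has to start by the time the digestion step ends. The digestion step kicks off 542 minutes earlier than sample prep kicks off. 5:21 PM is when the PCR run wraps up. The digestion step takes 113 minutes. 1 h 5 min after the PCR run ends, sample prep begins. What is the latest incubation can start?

11:17 AM

Sample prep starts at 5:21 PM + 65 min = 6:26 PM.
The digestion step starts at 6:26 PM − 542 min = 9:24 AM.
The digestion step ends at 9:24 AM + 113 min = 11:17 AM.
Incubation is bounded by the digestion step, so the latest it can start is 11:17 AM.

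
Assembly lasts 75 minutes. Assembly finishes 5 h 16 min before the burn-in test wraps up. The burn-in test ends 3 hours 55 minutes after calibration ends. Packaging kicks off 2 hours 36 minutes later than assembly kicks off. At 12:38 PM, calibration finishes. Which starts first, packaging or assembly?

assembly

The burn-in test ends at 12:38 PM + 235 min = 4:33 PM.
Assembly ends at 4:33 PM − 316 min = 11:17 AM.
Assembly starts at 11:17 AM − 75 min = 10:02 AM.
Packaging starts at 10:02 AM + 156 min = 12:38 PM.
Packaging starts at 12:38 PM and assembly starts at 10:02 AM, so assembly is first.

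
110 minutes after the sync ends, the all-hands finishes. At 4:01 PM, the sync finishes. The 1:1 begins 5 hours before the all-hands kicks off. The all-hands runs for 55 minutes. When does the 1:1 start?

The all-hands ends at 4:01 PM + 110 min = 5:51 PM.
The all-hands starts at 5:51 PM − 55 min = 4:56 PM.
The 1:1 starts at 4:56 PM − 300 min = 11:56 AM.

11:56 AM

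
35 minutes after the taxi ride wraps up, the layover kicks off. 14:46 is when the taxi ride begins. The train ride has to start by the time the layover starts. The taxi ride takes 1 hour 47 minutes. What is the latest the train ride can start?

17:08

The taxi ride ends at 14:46 + 107 min = 16:33.
The layover starts at 16:33 + 35 min = 17:08.
The train ride is bounded by the layover, so the latest it can start is 17:08.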